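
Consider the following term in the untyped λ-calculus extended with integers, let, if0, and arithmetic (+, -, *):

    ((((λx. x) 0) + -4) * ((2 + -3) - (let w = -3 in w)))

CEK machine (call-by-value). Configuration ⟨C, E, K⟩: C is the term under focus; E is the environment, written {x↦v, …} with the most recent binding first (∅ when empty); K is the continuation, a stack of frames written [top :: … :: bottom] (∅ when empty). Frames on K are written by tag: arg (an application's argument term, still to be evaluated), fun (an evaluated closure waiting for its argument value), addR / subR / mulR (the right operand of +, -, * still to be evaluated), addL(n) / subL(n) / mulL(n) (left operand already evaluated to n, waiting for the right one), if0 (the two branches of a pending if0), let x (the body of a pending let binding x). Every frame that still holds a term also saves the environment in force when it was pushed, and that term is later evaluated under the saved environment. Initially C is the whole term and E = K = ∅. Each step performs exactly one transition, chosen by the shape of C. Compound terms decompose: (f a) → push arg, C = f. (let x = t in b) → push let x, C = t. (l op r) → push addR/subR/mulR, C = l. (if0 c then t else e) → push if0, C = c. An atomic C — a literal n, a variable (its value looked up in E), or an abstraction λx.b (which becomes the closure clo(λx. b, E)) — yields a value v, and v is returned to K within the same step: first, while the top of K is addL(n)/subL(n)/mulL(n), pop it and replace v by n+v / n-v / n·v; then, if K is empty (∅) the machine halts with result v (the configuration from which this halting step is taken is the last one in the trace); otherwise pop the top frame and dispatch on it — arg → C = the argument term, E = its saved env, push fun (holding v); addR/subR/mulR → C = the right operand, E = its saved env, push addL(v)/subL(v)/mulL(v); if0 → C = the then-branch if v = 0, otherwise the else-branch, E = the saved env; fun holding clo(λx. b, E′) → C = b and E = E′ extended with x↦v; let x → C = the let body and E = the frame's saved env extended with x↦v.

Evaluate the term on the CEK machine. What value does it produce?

[0] ⟨C=((((λx. x) 0) + -4) * ((2 + -3) - (let w = -3 in w))); E=∅; K=∅⟩
[1] ⟨C=(((λx. x) 0) + -4); E=∅; K=[mulR]⟩
[2] ⟨C=((λx. x) 0); E=∅; K=[addR :: mulR]⟩
[3] ⟨C=(λx. x); E=∅; K=[arg :: addR :: mulR]⟩
[4] ⟨C=0; E=∅; K=[fun :: addR :: mulR]⟩
[5] ⟨C=x; E={x↦0}; K=[addR :: mulR]⟩
[6] ⟨C=-4; E=∅; K=[addL(0) :: mulR]⟩
[7] ⟨C=((2 + -3) - (let w = -3 in w)); E=∅; K=[mulL(-4)]⟩
[8] ⟨C=(2 + -3); E=∅; K=[subR :: mulL(-4)]⟩
[9] ⟨C=2; E=∅; K=[addR :: subR :: mulL(-4)]⟩
[10] ⟨C=-3; E=∅; K=[addL(2) :: subR :: mulL(-4)]⟩
[11] ⟨C=(let w = -3 in w); E=∅; K=[subL(-1) :: mulL(-4)]⟩
[12] ⟨C=-3; E=∅; K=[let w :: subL(-1) :: mulL(-4)]⟩
[13] ⟨C=w; E={w↦-3}; K=[subL(-1) :: mulL(-4)]⟩
→ final value -8

Answer: -8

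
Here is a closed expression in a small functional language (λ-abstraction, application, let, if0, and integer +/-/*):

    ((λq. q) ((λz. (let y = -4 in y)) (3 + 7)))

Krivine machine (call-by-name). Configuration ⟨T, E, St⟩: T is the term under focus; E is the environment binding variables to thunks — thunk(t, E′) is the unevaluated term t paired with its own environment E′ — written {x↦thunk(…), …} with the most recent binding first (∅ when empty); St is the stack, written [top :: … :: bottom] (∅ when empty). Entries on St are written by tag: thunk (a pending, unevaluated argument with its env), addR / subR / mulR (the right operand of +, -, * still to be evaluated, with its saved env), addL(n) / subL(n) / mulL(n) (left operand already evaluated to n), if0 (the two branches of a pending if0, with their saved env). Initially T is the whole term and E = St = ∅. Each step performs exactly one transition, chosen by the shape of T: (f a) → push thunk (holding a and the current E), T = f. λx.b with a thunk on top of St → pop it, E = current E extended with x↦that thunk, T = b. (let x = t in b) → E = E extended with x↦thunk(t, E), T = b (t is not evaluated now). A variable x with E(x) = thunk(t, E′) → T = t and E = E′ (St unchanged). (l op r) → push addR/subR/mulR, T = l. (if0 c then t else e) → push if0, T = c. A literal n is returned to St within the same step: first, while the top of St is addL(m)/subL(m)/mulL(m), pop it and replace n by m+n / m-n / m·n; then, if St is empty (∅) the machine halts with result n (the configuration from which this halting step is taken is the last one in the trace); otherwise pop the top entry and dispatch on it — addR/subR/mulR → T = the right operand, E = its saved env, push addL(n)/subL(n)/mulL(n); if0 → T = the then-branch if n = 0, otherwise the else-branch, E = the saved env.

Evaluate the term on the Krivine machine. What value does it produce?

Answer: -4

Derivation:
0. <T=((λq. q) ((λz. (let y = -4 in y)) (3 + 7))), E=∅, St=∅>
1. <T=(λq. q), E=∅, St=[thunk]>
2. <T=q, E={q↦thunk(((λz. (let y = -4 in y)) (3 + 7)), ∅)}, St=∅>
3. <T=((λz. (let y = -4 in y)) (3 + 7)), E=∅, St=∅>
4. <T=(λz. (let y = -4 in y)), E=∅, St=[thunk]>
5. <T=(let y = -4 in y), E={z↦thunk((3 + 7), ∅)}, St=∅>
6. <T=y, E={y↦thunk(-4, {z↦thunk((3 + 7), ∅)}), z↦thunk((3 + 7), ∅)}, St=∅>
7. <T=-4, E={z↦thunk((3 + 7), ∅)}, St=∅>
→ final value -4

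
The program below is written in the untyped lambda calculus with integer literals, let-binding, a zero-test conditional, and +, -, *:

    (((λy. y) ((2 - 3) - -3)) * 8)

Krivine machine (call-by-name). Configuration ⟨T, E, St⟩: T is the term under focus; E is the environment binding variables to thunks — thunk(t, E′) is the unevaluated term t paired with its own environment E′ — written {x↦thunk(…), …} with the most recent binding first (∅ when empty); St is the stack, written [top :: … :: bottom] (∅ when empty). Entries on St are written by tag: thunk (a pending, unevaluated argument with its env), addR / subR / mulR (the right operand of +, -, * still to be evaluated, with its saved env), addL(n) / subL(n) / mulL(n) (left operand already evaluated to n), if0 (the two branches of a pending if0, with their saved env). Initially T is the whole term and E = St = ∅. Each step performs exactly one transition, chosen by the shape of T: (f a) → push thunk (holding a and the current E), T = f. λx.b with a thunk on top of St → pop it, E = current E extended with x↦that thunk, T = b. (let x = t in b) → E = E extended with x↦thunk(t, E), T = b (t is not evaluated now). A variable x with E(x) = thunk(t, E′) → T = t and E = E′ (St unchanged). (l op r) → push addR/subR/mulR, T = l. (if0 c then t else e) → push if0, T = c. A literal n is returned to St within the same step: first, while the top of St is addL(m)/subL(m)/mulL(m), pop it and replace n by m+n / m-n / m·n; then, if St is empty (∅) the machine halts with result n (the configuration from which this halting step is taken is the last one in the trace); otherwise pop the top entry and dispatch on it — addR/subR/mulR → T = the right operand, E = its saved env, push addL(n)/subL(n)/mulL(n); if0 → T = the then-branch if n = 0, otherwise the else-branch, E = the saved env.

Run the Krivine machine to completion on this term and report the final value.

[0] <T=(((λy. y) ((2 - 3) - -3)) * 8), E=∅, St=∅>
[1] <T=((λy. y) ((2 - 3) - -3)), E=∅, St=[mulR]>
[2] <T=(λy. y), E=∅, St=[thunk :: mulR]>
[3] <T=y, E={y↦thunk(((2 - 3) - -3), ∅)}, St=[mulR]>
[4] <T=((2 - 3) - -3), E=∅, St=[mulR]>
[5] <T=(2 - 3), E=∅, St=[subR :: mulR]>
[6] <T=2, E=∅, St=[subR :: subR :: mulR]>
[7] <T=3, E=∅, St=[subL(2) :: subR :: mulR]>
[8] <T=-3, E=∅, St=[subL(-1) :: mulR]>
[9] <T=8, E=∅, St=[mulL(2)]>
→ final value 16

Answer: 16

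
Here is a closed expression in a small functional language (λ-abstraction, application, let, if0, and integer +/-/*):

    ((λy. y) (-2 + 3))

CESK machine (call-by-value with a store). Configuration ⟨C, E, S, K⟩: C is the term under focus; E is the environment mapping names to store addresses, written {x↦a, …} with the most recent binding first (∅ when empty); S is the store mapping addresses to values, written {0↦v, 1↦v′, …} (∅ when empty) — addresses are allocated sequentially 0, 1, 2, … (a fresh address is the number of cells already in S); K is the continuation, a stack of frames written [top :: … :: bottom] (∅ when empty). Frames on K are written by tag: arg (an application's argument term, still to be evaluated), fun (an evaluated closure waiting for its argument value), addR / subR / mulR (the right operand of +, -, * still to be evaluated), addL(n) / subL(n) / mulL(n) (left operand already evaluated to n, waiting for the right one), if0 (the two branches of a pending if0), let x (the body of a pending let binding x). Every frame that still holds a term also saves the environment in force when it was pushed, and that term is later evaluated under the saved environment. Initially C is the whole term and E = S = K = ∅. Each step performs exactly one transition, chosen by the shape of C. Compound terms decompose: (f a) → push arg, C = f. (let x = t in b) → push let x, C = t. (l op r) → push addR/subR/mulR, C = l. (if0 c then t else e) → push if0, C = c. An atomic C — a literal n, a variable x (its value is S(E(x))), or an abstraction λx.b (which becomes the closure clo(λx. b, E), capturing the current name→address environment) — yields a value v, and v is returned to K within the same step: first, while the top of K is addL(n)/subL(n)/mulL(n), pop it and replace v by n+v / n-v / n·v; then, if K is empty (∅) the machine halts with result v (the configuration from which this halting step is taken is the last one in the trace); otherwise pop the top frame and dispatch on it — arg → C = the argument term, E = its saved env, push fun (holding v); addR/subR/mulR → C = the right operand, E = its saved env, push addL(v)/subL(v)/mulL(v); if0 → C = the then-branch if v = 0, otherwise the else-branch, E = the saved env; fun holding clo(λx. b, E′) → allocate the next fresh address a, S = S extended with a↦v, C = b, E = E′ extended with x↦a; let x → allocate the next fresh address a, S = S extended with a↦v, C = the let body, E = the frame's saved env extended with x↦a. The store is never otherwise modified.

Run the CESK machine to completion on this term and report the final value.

step 0: <C=((λy. y) (-2 + 3)), E=∅, S=∅, K=∅>
step 1: <C=(λy. y), E=∅, S=∅, K=[arg]>
step 2: <C=(-2 + 3), E=∅, S=∅, K=[fun]>
step 3: <C=-2, E=∅, S=∅, K=[addR :: fun]>
step 4: <C=3, E=∅, S=∅, K=[addL(-2) :: fun]>
step 5: <C=y, E={y↦0}, S={0↦1}, K=∅>
→ final value 1

Answer: 1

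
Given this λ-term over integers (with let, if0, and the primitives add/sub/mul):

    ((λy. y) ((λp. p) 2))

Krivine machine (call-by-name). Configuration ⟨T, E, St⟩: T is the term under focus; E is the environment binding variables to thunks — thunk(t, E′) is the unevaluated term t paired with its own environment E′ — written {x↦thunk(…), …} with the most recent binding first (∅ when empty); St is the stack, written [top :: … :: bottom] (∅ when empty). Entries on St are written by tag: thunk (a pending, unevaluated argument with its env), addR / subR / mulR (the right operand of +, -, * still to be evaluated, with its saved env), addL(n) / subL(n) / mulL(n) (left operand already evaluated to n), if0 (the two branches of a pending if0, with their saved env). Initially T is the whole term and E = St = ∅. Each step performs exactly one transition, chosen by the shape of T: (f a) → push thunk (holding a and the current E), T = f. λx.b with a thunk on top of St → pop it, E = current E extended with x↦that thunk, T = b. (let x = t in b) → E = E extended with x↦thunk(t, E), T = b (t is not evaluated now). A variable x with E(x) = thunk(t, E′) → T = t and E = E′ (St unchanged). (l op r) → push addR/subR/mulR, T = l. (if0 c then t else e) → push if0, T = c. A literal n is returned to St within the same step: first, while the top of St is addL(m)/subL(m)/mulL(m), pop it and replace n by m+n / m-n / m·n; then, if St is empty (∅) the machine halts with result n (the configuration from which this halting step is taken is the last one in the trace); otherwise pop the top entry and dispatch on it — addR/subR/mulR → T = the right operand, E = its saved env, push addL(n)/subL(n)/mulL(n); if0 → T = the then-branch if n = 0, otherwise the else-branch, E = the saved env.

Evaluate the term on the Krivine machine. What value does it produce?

Answer: 2

Derivation:
t=0: [T=((λy. y) ((λp. p) 2)) | E=∅ | St=∅]
t=1: [T=(λy. y) | E=∅ | St=[thunk]]
t=2: [T=y | E={y↦thunk(((λp. p) 2), ∅)} | St=∅]
t=3: [T=((λp. p) 2) | E=∅ | St=∅]
t=4: [T=(λp. p) | E=∅ | St=[thunk]]
t=5: [T=p | E={p↦thunk(2, ∅)} | St=∅]
t=6: [T=2 | E=∅ | St=∅]
→ final value 2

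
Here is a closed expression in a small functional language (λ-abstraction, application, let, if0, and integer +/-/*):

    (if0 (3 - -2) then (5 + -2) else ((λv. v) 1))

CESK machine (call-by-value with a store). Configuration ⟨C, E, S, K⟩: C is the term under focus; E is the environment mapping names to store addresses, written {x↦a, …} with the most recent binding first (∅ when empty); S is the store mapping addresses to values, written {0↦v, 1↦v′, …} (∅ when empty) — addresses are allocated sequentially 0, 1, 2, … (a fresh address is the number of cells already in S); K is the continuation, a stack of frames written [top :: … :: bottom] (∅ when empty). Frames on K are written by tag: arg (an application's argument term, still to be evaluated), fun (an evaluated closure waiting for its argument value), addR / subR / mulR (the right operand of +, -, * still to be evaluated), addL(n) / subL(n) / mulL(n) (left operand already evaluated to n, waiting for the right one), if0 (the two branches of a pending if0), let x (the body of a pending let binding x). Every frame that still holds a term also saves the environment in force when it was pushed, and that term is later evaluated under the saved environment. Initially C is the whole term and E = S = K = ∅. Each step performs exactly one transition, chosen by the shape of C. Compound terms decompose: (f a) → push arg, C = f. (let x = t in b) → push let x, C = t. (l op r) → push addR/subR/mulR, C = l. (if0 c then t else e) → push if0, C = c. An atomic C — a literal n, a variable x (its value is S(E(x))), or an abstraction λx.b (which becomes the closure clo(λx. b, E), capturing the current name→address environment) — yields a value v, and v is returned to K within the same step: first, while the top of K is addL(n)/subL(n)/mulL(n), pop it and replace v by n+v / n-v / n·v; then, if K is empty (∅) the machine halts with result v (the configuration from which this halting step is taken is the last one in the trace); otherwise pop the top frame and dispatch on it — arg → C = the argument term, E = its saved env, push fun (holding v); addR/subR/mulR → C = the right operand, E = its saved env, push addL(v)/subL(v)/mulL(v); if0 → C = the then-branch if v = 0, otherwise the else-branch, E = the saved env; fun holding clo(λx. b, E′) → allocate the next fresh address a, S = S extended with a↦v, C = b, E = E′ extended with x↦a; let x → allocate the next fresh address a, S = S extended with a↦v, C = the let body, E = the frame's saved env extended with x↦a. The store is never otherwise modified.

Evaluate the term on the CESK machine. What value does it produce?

[0] <C=(if0 (3 - -2) then (5 + -2) else ((λv. v) 1)), E=∅, S=∅, K=∅>
[1] <C=(3 - -2), E=∅, S=∅, K=[if0]>
[2] <C=3, E=∅, S=∅, K=[subR :: if0]>
[3] <C=-2, E=∅, S=∅, K=[subL(3) :: if0]>
[4] <C=((λv. v) 1), E=∅, S=∅, K=∅>
[5] <C=(λv. v), E=∅, S=∅, K=[arg]>
[6] <C=1, E=∅, S=∅, K=[fun]>
[7] <C=v, E={v↦0}, S={0↦1}, K=∅>
→ final value 1

Answer: 1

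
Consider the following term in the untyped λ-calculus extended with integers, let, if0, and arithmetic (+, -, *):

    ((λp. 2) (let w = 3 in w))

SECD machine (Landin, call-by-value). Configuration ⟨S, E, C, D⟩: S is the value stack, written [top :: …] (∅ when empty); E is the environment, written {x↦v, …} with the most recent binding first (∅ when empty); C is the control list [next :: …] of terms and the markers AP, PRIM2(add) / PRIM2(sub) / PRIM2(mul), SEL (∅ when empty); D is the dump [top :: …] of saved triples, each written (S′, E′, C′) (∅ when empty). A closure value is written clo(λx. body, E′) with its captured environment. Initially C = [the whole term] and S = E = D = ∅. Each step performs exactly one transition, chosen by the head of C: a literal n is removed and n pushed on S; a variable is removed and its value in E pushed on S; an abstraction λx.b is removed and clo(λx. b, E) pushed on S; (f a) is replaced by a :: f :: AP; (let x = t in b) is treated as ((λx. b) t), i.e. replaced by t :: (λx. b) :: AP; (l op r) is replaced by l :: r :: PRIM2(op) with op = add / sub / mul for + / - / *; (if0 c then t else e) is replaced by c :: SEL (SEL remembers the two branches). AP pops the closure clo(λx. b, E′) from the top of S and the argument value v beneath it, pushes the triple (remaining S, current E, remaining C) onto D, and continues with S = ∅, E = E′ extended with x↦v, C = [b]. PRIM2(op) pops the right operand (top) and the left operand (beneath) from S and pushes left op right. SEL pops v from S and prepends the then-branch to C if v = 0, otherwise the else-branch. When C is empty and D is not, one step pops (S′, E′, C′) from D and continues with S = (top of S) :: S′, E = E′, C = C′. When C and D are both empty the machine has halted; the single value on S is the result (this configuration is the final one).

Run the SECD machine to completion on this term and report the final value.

t=0: ⟨S=∅; E=∅; C=[((λp. 2) (let w = 3 in w))]; D=∅⟩
t=1: ⟨S=∅; E=∅; C=[(let w = 3 in w) :: (λp. 2) :: AP]; D=∅⟩
t=2: ⟨S=∅; E=∅; C=[3 :: (λw. w) :: AP :: (λp. 2) :: AP]; D=∅⟩
t=3: ⟨S=[3]; E=∅; C=[(λw. w) :: AP :: (λp. 2) :: AP]; D=∅⟩
t=4: ⟨S=[clo(λw. w, ∅) :: 3]; E=∅; C=[AP :: (λp. 2) :: AP]; D=∅⟩
t=5: ⟨S=∅; E={w↦3}; C=[w]; D=[(∅, ∅, [(λp. 2) :: AP])]⟩
t=6: ⟨S=[3]; E={w↦3}; C=∅; D=[(∅, ∅, [(λp. 2) :: AP])]⟩
t=7: ⟨S=[3]; E=∅; C=[(λp. 2) :: AP]; D=∅⟩
t=8: ⟨S=[clo(λp. 2, ∅) :: 3]; E=∅; C=[AP]; D=∅⟩
t=9: ⟨S=∅; E={p↦3}; C=[2]; D=[(∅, ∅, ∅)]⟩
t=10: ⟨S=[2]; E={p↦3}; C=∅; D=[(∅, ∅, ∅)]⟩
t=11: ⟨S=[2]; E=∅; C=∅; D=∅⟩
→ final value 2

Answer: 2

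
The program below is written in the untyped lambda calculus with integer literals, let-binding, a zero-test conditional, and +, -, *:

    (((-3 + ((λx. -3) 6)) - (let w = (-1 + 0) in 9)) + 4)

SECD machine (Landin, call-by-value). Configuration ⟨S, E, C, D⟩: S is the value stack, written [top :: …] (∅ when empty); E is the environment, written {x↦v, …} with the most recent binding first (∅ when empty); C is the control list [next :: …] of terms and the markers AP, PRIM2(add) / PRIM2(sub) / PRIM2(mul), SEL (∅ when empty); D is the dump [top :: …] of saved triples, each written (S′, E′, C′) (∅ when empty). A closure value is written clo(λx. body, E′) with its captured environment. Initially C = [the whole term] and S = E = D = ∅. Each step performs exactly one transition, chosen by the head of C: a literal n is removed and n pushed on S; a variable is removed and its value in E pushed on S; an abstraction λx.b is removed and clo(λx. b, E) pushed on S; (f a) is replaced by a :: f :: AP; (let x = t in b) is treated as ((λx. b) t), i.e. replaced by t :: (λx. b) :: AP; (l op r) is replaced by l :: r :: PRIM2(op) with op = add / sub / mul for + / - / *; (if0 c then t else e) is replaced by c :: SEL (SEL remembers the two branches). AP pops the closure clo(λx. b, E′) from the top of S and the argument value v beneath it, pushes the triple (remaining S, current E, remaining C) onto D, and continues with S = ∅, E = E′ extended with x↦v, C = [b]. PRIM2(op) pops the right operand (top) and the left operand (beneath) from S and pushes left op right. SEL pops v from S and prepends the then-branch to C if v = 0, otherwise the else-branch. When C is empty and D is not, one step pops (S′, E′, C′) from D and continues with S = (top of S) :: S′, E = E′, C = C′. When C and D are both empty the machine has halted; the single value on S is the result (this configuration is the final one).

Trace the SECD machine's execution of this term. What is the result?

Answer: -11

Execution trace:
0. ⟨S=∅; E=∅; C=[(((-3 + ((λx. -3) 6)) - (let w = (-1 + 0) in 9)) + 4)]; D=∅⟩
1. ⟨S=∅; E=∅; C=[((-3 + ((λx. -3) 6)) - (let w = (-1 + 0) in 9)) :: 4 :: PRIM2(add)]; D=∅⟩
2. ⟨S=∅; E=∅; C=[(-3 + ((λx. -3) 6)) :: (let w = (-1 + 0) in 9) :: PRIM2(sub) :: 4 :: PRIM2(add)]; D=∅⟩
3. ⟨S=∅; E=∅; C=[-3 :: ((λx. -3) 6) :: PRIM2(add) :: (let w = (-1 + 0) in 9) :: PRIM2(sub) :: 4 :: PRIM2(add)]; D=∅⟩
4. ⟨S=[-3]; E=∅; C=[((λx. -3) 6) :: PRIM2(add) :: (let w = (-1 + 0) in 9) :: PRIM2(sub) :: 4 :: PRIM2(add)]; D=∅⟩
5. ⟨S=[-3]; E=∅; C=[6 :: (λx. -3) :: AP :: PRIM2(add) :: (let w = (-1 + 0) in 9) :: PRIM2(sub) :: 4 :: PRIM2(add)]; D=∅⟩
6. ⟨S=[6 :: -3]; E=∅; C=[(λx. -3) :: AP :: PRIM2(add) :: (let w = (-1 + 0) in 9) :: PRIM2(sub) :: 4 :: PRIM2(add)]; D=∅⟩
7. ⟨S=[clo(λx. -3, ∅) :: 6 :: -3]; E=∅; C=[AP :: PRIM2(add) :: (let w = (-1 + 0) in 9) :: PRIM2(sub) :: 4 :: PRIM2(add)]; D=∅⟩
8. ⟨S=∅; E={x↦6}; C=[-3]; D=[([-3], ∅, [PRIM2(add) :: (let w = (-1 + 0) in 9) :: PRIM2(sub) :: 4 :: PRIM2(add)])]⟩
9. ⟨S=[-3]; E={x↦6}; C=∅; D=[([-3], ∅, [PRIM2(add) :: (let w = (-1 + 0) in 9) :: PRIM2(sub) :: 4 :: PRIM2(add)])]⟩
10. ⟨S=[-3 :: -3]; E=∅; C=[PRIM2(add) :: (let w = (-1 + 0) in 9) :: PRIM2(sub) :: 4 :: PRIM2(add)]; D=∅⟩
11. ⟨S=[-6]; E=∅; C=[(let w = (-1 + 0) in 9) :: PRIM2(sub) :: 4 :: PRIM2(add)]; D=∅⟩
12. ⟨S=[-6]; E=∅; C=[(-1 + 0) :: (λw. 9) :: AP :: PRIM2(sub) :: 4 :: PRIM2(add)]; D=∅⟩
13. ⟨S=[-6]; E=∅; C=[-1 :: 0 :: PRIM2(add) :: (λw. 9) :: AP :: PRIM2(sub) :: 4 :: PRIM2(add)]; D=∅⟩
14. ⟨S=[-1 :: -6]; E=∅; C=[0 :: PRIM2(add) :: (λw. 9) :: AP :: PRIM2(sub) :: 4 :: PRIM2(add)]; D=∅⟩
15. ⟨S=[0 :: -1 :: -6]; E=∅; C=[PRIM2(add) :: (λw. 9) :: AP :: PRIM2(sub) :: 4 :: PRIM2(add)]; D=∅⟩
16. ⟨S=[-1 :: -6]; E=∅; C=[(λw. 9) :: AP :: PRIM2(sub) :: 4 :: PRIM2(add)]; D=∅⟩
17. ⟨S=[clo(λw. 9, ∅) :: -1 :: -6]; E=∅; C=[AP :: PRIM2(sub) :: 4 :: PRIM2(add)]; D=∅⟩
18. ⟨S=∅; E={w↦-1}; C=[9]; D=[([-6], ∅, [PRIM2(sub) :: 4 :: PRIM2(add)])]⟩
19. ⟨S=[9]; E={w↦-1}; C=∅; D=[([-6], ∅, [PRIM2(sub) :: 4 :: PRIM2(add)])]⟩
20. ⟨S=[9 :: -6]; E=∅; C=[PRIM2(sub) :: 4 :: PRIM2(add)]; D=∅⟩
21. ⟨S=[-15]; E=∅; C=[4 :: PRIM2(add)]; D=∅⟩
22. ⟨S=[4 :: -15]; E=∅; C=[PRIM2(add)]; D=∅⟩
23. ⟨S=[-11]; E=∅; C=∅; D=∅⟩
→ final value -11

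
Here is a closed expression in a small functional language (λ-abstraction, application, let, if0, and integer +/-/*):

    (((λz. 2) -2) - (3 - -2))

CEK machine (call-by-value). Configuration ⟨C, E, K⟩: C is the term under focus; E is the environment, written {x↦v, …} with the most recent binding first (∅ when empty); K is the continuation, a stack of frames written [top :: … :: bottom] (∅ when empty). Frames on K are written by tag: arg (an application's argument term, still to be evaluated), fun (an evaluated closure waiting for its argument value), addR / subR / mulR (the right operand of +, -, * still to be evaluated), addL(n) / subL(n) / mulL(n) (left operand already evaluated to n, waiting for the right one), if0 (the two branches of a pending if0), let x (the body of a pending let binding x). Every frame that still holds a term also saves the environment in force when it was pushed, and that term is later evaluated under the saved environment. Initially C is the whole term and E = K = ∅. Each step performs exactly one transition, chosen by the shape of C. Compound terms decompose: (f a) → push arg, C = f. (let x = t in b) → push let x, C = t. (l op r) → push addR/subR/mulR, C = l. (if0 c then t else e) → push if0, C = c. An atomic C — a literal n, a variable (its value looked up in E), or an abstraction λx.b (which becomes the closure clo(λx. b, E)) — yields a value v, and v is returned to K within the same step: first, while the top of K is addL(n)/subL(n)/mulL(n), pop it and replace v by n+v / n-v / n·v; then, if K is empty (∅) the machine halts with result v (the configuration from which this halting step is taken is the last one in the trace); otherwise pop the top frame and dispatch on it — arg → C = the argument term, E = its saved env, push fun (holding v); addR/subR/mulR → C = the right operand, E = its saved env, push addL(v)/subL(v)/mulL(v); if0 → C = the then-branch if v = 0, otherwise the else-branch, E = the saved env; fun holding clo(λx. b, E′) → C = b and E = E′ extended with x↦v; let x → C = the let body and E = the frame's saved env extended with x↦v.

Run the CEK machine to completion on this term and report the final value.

t=0: [C=(((λz. 2) -2) - (3 - -2)) | E=∅ | K=∅]
t=1: [C=((λz. 2) -2) | E=∅ | K=[subR]]
t=2: [C=(λz. 2) | E=∅ | K=[arg :: subR]]
t=3: [C=-2 | E=∅ | K=[fun :: subR]]
t=4: [C=2 | E={z↦-2} | K=[subR]]
t=5: [C=(3 - -2) | E=∅ | K=[subL(2)]]
t=6: [C=3 | E=∅ | K=[subR :: subL(2)]]
t=7: [C=-2 | E=∅ | K=[subL(3) :: subL(2)]]
→ final value -3

Answer: -3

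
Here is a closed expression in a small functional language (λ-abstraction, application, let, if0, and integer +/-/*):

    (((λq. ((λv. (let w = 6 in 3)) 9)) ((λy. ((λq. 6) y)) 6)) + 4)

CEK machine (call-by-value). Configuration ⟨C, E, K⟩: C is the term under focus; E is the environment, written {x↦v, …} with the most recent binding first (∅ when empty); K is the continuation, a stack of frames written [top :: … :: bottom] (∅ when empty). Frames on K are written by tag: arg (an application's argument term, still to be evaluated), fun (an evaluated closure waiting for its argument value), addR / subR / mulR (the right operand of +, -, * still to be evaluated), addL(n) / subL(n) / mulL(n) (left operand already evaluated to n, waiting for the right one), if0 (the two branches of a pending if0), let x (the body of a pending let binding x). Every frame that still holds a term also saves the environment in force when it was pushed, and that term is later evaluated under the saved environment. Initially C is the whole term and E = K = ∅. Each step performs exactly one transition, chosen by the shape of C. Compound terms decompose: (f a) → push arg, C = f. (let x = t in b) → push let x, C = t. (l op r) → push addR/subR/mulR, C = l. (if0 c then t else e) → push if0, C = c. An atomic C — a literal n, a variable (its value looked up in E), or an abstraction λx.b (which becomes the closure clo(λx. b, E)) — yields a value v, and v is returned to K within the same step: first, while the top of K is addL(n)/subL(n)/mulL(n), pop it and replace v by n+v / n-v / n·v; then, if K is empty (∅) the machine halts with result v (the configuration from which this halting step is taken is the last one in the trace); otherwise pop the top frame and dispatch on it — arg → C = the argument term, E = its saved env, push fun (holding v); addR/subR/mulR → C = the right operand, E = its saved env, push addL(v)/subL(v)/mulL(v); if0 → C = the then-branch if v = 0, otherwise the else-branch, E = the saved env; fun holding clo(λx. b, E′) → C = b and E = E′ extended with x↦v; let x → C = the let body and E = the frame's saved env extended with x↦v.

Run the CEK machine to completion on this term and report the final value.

Answer: 7

Execution trace:
[0] ⟨C=(((λq. ((λv. (let w = 6 in 3)) 9)) ((λy. ((λq. 6) y)) 6)) + 4); E=∅; K=∅⟩
[1] ⟨C=((λq. ((λv. (let w = 6 in 3)) 9)) ((λy. ((λq. 6) y)) 6)); E=∅; K=[addR]⟩
[2] ⟨C=(λq. ((λv. (let w = 6 in 3)) 9)); E=∅; K=[arg :: addR]⟩
[3] ⟨C=((λy. ((λq. 6) y)) 6); E=∅; K=[fun :: addR]⟩
[4] ⟨C=(λy. ((λq. 6) y)); E=∅; K=[arg :: fun :: addR]⟩
[5] ⟨C=6; E=∅; K=[fun :: fun :: addR]⟩
[6] ⟨C=((λq. 6) y); E={y↦6}; K=[fun :: addR]⟩
[7] ⟨C=(λq. 6); E={y↦6}; K=[arg :: fun :: addR]⟩
[8] ⟨C=y; E={y↦6}; K=[fun :: fun :: addR]⟩
[9] ⟨C=6; E={q↦6, y↦6}; K=[fun :: addR]⟩
[10] ⟨C=((λv. (let w = 6 in 3)) 9); E={q↦6}; K=[addR]⟩
[11] ⟨C=(λv. (let w = 6 in 3)); E={q↦6}; K=[arg :: addR]⟩
[12] ⟨C=9; E={q↦6}; K=[fun :: addR]⟩
[13] ⟨C=(let w = 6 in 3); E={v↦9, q↦6}; K=[addR]⟩
[14] ⟨C=6; E={v↦9, q↦6}; K=[let w :: addR]⟩
[15] ⟨C=3; E={w↦6, v↦9, q↦6}; K=[addR]⟩
[16] ⟨C=4; E=∅; K=[addL(3)]⟩
→ final value 7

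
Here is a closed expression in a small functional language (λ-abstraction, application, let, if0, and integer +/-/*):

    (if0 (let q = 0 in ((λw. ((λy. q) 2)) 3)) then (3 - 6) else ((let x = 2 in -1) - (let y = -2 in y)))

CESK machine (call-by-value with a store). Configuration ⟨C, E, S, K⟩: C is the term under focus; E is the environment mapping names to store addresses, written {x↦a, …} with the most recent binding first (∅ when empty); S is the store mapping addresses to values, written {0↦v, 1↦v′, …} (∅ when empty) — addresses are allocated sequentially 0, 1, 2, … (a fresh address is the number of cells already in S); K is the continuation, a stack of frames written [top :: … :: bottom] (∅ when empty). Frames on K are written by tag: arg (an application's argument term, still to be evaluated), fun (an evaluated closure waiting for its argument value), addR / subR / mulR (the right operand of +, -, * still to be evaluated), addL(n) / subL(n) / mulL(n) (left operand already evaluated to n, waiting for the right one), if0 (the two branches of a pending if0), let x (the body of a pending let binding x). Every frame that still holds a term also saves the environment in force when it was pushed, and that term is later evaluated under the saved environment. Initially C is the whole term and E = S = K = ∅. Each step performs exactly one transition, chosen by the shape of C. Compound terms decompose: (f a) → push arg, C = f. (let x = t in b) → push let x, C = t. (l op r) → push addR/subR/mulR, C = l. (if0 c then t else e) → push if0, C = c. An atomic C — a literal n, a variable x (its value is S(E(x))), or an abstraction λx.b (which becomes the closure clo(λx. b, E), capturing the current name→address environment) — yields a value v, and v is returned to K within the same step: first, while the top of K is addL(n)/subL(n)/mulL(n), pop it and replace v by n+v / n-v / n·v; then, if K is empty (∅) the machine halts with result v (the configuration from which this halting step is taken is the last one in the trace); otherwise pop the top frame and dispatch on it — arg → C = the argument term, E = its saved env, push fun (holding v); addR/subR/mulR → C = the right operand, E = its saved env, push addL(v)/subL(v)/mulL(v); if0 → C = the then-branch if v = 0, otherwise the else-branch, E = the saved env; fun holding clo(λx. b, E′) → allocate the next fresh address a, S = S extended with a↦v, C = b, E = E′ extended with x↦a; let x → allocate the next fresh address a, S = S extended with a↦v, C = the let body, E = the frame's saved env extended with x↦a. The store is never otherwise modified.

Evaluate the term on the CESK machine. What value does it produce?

0. ⟨C=(if0 (let q = 0 in ((λw. ((λy. q) 2)) 3)) then (3 - 6) else ((let x = 2 in -1) - (let y = -2 in y))); E=∅; S=∅; K=∅⟩
1. ⟨C=(let q = 0 in ((λw. ((λy. q) 2)) 3)); E=∅; S=∅; K=[if0]⟩
2. ⟨C=0; E=∅; S=∅; K=[let q :: if0]⟩
3. ⟨C=((λw. ((λy. q) 2)) 3); E={q↦0}; S={0↦0}; K=[if0]⟩
4. ⟨C=(λw. ((λy. q) 2)); E={q↦0}; S={0↦0}; K=[arg :: if0]⟩
5. ⟨C=3; E={q↦0}; S={0↦0}; K=[fun :: if0]⟩
6. ⟨C=((λy. q) 2); E={w↦1, q↦0}; S={0↦0, 1↦3}; K=[if0]⟩
7. ⟨C=(λy. q); E={w↦1, q↦0}; S={0↦0, 1↦3}; K=[arg :: if0]⟩
8. ⟨C=2; E={w↦1, q↦0}; S={0↦0, 1↦3}; K=[fun :: if0]⟩
9. ⟨C=q; E={y↦2, w↦1, q↦0}; S={0↦0, 1↦3, 2↦2}; K=[if0]⟩
10. ⟨C=(3 - 6); E=∅; S={0↦0, 1↦3, 2↦2}; K=∅⟩
11. ⟨C=3; E=∅; S={0↦0, 1↦3, 2↦2}; K=[subR]⟩
12. ⟨C=6; E=∅; S={0↦0, 1↦3, 2↦2}; K=[subL(3)]⟩
→ final value -3

Answer: -3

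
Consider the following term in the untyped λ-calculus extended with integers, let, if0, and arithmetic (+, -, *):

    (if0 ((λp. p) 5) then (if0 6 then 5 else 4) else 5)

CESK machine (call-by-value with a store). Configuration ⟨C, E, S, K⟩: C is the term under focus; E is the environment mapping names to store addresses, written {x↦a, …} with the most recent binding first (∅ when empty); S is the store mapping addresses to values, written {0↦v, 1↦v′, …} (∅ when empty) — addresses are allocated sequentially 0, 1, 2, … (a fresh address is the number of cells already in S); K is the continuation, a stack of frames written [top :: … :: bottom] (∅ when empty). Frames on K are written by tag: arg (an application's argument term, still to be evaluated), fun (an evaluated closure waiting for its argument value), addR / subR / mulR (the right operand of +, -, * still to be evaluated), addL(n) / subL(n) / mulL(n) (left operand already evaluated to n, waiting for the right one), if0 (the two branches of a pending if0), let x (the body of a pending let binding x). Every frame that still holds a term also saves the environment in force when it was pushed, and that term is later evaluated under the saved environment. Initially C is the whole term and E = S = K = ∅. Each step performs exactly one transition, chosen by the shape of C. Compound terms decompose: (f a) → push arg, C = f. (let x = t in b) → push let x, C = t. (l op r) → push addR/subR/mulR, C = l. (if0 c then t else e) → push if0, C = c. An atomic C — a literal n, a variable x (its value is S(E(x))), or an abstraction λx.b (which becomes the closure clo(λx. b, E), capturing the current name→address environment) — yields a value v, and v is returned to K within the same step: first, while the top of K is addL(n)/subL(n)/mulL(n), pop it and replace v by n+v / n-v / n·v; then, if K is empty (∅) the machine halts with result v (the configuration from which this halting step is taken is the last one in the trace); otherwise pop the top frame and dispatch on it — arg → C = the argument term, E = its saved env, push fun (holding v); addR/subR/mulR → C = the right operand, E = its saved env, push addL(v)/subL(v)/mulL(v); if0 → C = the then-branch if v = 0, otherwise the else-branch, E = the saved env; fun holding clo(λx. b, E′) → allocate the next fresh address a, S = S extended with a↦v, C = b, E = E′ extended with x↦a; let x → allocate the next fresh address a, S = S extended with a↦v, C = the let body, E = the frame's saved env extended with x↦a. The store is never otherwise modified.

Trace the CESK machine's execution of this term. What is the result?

Answer: 5

Machine steps:
t=0: <C=(if0 ((λp. p) 5) then (if0 6 then 5 else 4) else 5), E=∅, S=∅, K=∅>
t=1: <C=((λp. p) 5), E=∅, S=∅, K=[if0]>
t=2: <C=(λp. p), E=∅, S=∅, K=[arg :: if0]>
t=3: <C=5, E=∅, S=∅, K=[fun :: if0]>
t=4: <C=p, E={p↦0}, S={0↦5}, K=[if0]>
t=5: <C=5, E=∅, S={0↦5}, K=∅>
→ final value 5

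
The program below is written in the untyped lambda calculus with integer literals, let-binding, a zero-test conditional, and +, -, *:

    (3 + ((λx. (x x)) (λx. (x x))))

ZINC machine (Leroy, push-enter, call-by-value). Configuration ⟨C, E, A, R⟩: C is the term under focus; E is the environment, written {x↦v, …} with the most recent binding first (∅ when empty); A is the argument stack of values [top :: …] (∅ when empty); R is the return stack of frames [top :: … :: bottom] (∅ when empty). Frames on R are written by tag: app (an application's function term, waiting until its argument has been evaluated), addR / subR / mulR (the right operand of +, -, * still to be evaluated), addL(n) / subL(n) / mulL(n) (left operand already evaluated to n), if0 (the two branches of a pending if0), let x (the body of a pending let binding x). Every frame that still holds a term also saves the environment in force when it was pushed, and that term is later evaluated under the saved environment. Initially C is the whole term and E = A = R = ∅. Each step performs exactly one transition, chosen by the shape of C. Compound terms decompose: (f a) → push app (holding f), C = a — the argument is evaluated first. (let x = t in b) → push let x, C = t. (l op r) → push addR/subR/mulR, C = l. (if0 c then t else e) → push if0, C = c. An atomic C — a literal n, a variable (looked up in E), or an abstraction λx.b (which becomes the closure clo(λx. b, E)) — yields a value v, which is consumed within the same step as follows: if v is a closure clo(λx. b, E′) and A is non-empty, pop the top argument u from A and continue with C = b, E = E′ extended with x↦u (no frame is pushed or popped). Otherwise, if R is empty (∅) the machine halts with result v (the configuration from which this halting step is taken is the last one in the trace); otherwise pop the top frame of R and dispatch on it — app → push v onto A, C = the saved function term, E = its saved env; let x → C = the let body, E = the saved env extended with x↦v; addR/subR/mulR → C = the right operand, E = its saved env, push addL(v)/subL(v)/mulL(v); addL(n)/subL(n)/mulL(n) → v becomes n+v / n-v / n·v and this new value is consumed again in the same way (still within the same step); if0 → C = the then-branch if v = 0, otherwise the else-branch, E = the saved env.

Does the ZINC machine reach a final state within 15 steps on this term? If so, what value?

t=0: [C=(3 + ((λx. (x x)) (λx. (x x)))) | E=∅ | A=∅ | R=∅]
t=1: [C=3 | E=∅ | A=∅ | R=[addR]]
t=2: [C=((λx. (x x)) (λx. (x x))) | E=∅ | A=∅ | R=[addL(3)]]
t=3: [C=(λx. (x x)) | E=∅ | A=∅ | R=[app :: addL(3)]]
t=4: [C=(λx. (x x)) | E=∅ | A=[clo(λx. (x x), ∅)] | R=[addL(3)]]
t=5: [C=(x x) | E={x↦clo(λx. (x x), ∅)} | A=∅ | R=[addL(3)]]
t=6: [C=x | E={x↦clo(λx. (x x), ∅)} | A=∅ | R=[app :: addL(3)]]
t=7: [C=x | E={x↦clo(λx. (x x), ∅)} | A=[clo(λx. (x x), ∅)] | R=[addL(3)]]
… configuration repeats with period 3 (steps 5–7 recur indefinitely) …

Answer: DIVERGES (no final state within 15 steps)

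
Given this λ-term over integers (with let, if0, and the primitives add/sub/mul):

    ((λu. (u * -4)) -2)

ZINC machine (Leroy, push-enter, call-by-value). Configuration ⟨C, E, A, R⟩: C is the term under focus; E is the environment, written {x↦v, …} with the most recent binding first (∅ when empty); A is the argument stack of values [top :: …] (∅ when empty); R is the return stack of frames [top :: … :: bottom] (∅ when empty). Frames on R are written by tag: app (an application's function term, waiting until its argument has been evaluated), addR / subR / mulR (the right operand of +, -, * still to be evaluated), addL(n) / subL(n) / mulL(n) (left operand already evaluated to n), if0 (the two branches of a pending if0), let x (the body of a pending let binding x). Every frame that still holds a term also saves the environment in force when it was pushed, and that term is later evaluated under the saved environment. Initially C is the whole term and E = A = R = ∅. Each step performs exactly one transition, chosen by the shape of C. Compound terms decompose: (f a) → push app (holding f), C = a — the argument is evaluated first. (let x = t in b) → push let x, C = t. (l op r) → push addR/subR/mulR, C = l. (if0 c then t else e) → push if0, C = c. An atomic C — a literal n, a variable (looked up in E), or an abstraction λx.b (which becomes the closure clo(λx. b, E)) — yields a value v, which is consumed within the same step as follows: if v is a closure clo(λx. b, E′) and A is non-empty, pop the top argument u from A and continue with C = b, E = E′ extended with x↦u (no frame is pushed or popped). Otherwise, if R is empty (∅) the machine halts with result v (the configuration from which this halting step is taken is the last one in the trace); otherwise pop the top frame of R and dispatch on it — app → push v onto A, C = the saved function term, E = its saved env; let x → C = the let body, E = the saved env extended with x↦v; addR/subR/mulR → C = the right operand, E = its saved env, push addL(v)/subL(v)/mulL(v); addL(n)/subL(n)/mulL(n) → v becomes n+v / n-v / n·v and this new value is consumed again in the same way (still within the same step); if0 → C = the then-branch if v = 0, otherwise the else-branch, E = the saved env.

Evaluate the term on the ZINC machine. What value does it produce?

Answer: 8

Machine steps:
[0] [C=((λu. (u * -4)) -2) | E=∅ | A=∅ | R=∅]
[1] [C=-2 | E=∅ | A=∅ | R=[app]]
[2] [C=(λu. (u * -4)) | E=∅ | A=[-2] | R=∅]
[3] [C=(u * -4) | E={u↦-2} | A=∅ | R=∅]
[4] [C=u | E={u↦-2} | A=∅ | R=[mulR]]
[5] [C=-4 | E={u↦-2} | A=∅ | R=[mulL(-2)]]
→ final value 8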